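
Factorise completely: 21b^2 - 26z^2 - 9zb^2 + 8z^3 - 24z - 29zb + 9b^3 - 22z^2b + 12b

(z - 3b - 4)(2z - b)(4z + 3b + 3)

Group: 4z(2z^2 - 7zb - 8z + 3b^2 + 4b) + (3b + 3)(2z^2 - 7zb - 8z + 3b^2 + 4b); both groups contain (2z^2 - 7zb - 8z + 3b^2 + 4b), so (4z + 3b + 3) is a factor with cofactor 2z^2 - 7zb - 8z + 3b^2 + 4b.
The cofactor groups again: 2z^2 - 7zb - 8z + 3b^2 + 4b = 2z(z - 3b - 4) - b(z - 3b - 4); both groups contain (z - 3b - 4), giving (2z - b)(z - 3b - 4).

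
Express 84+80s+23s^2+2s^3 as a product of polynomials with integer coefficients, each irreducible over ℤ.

Testing divisors of the constant over divisors of the leading coefficient, s = -2 is a root, giving the factor (s+2) and quotient 2s^2+19s+42.
The remaining quadratic factors as (s+6)(2s+7).

(2s+7)(s+2)(s+6)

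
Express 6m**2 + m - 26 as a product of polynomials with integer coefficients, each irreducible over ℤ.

Need a pair with product 6·(-26) = -156 and sum 1: that's 13 and -12.
Split the middle term: 6m**2 + 13m - 12m - 26 = m(6m + 13) - 2(6m + 13).

(6m + 13)(m - 2)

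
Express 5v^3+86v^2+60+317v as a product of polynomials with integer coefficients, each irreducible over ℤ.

(5v+1)(v+12)(v+5)

Trying the rational-root candidates, v = -12 is a root, so (v+12) divides it; the quotient is 5v^2+26v+5.
The remaining quadratic factors as (v+5)(5v+1).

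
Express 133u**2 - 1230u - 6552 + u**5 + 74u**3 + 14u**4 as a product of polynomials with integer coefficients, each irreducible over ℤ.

Trying the rational-root candidates, u = 4 is a root, so (u - 4) is a factor; dividing leaves u**4 + 18u**3 + 146u**2 + 717u + 1638.
Then u = -6 is a root, so (u + 6) divides it; the quotient is u**3 + 12u**2 + 74u + 273.
Next, u = -7 is a root, giving the factor (u + 7) and quotient u**2 + 5u + 39.
The quadratic u**2 + 5u + 39 has discriminant -131 < 0 and is irreducible over ℤ.

(u + 6)(u + 7)(u - 4)(u**2 + 5u + 39)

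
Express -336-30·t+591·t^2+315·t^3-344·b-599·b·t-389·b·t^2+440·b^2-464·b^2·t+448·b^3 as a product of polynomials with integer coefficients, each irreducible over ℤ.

Group: 7·b·(64·b^2+16·b·t+8·b-35·t^2-89·t-56) + (-9·t+6)·(64·b^2+16·b·t+8·b-35·t^2-89·t-56); both groups contain (64·b^2+16·b·t+8·b-35·t^2-89·t-56), so (7·b-9·t+6) is a factor with cofactor 64·b^2+16·b·t+8·b-35·t^2-89·t-56.
The cofactor groups again: 64·b^2+16·b·t+8·b-35·t^2-89·t-56 = 8·b·(8·b-5·t-7) + (7·t+8)·(8·b-5·t-7); both groups contain (8·b-5·t-7), giving (8·b+7·t+8)·(8·b-5·t-7).

(7·b-9·t+6)·(8·b+7·t+8)·(8·b-5·t-7)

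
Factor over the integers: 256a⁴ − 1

(4a)⁴ − (1)⁴ = ((4a)² − (1)²)((4a)² + (1)²); the first factor splits again, the second (16a² + 1) is irreducible.

(4a + 1)(4a − 1)(16a² + 1)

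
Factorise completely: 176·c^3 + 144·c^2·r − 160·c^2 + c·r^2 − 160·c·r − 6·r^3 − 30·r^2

(11·c − 2·r − 10)·(4·c + 3·r)·(4·c + r)

Group: 4·c·(44·c^2 + 25·c·r − 40·c − 6·r^2 − 30·r) + r·(44·c^2 + 25·c·r − 40·c − 6·r^2 − 30·r); both groups contain (44·c^2 + 25·c·r − 40·c − 6·r^2 − 30·r), so (4·c + r) is a factor with cofactor 44·c^2 + 25·c·r − 40·c − 6·r^2 − 30·r.
The cofactor groups again: 44·c^2 + 25·c·r − 40·c − 6·r^2 − 30·r = 4·c·(11·c − 2·r − 10) + 3·r·(11·c − 2·r − 10); both groups contain (11·c − 2·r − 10), giving (4·c + 3·r)·(11·c − 2·r − 10).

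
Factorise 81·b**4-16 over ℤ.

(3·b)⁴ − (2)⁴ = ((3·b)² − (2)²)((3·b)² + (2)²); the first factor splits again, the second (9·b**2+4) is irreducible.

(3·b+2)·(3·b-2)·(9·b**2+4)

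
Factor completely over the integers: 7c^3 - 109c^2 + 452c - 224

(7c - 4)(c - 7)(c - 8)

Trying the rational-root candidates, c = 7 is a root, so (c - 7) divides it; the quotient is 7c^2 - 60c + 32.
The remaining quadratic factors as (7c - 4)(c - 8).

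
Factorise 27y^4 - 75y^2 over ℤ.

3y^2(3y + 5)(3y - 5)

Every term has a factor of 3y^2. Then 9y^2 - 25 = (3y)² − (5)².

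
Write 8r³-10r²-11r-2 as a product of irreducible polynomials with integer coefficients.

Among the possible rational roots, r = 2 is a root, giving the factor (r-2) and quotient 8r²+6r+1.
The remaining quadratic factors as (2r+1)(4r+1).

(2r+1)(4r+1)(r-2)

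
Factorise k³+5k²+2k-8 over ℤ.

(k+2)(k+4)(k-1)

By the rational root theorem, k = -4 is a root, so (k+4) is a factor; dividing leaves k²+k-2.
The remaining quadratic factors as (k+2)(k-1).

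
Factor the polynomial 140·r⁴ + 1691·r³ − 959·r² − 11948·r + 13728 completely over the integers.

Testing divisors of the constant over divisors of the leading coefficient, r = −12 is a root, so (r + 12) divides it; the quotient is 140·r³ + 11·r² − 1091·r + 1144.
Continuing, r = −13/4 is a root, so (4·r + 13) divides it; the quotient is 35·r² − 111·r + 88.
The remaining quadratic factors as (5·r − 8)(7·r − 11).

(4·r + 13)·(5·r − 8)·(7·r − 11)·(r + 12)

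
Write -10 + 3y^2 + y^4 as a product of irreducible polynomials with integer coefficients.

(y^2 + 5)(y^2 - 2)

Substitute u = y^2 to get a quadratic in u, then factor.
y^2 - 2 is irreducible over ℤ (2 is not a perfect square).
y^2 + 5 is irreducible over ℤ (always positive, so no real roots).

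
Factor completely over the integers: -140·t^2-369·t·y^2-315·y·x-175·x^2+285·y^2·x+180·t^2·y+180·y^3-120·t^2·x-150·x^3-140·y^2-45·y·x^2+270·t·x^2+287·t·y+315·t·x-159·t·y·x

(9·y-6·x-7)·(4·t-5·y-5·x)·(5·t-4·y-5·x)

Group: 4·t·(45·t·y-30·t·x-35·t-36·y^2-21·y·x+28·y+30·x^2+35·x) + (-5·y-5·x)·(45·t·y-30·t·x-35·t-36·y^2-21·y·x+28·y+30·x^2+35·x); both groups contain (45·t·y-30·t·x-35·t-36·y^2-21·y·x+28·y+30·x^2+35·x), so (4·t-5·y-5·x) is a factor with cofactor 45·t·y-30·t·x-35·t-36·y^2-21·y·x+28·y+30·x^2+35·x.
The cofactor groups again: 45·t·y-30·t·x-35·t-36·y^2-21·y·x+28·y+30·x^2+35·x = 9·y·(5·t-4·y-5·x) + (-6·x-7)·(5·t-4·y-5·x); both groups contain (5·t-4·y-5·x), giving (9·y-6·x-7)·(5·t-4·y-5·x).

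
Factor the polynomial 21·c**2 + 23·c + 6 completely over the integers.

(3·c + 2)·(7·c + 3)

Need a pair with product 21·6 = 126 and sum 23: that's 14 and 9.
Split the middle term: 21·c**2 + 14·c + 9·c + 6 = 7·c·(3·c + 2) + 3·(3·c + 2).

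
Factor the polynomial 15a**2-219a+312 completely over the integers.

Pull out the common factor 3, then factor the remaining trinomial.

3(5a-8)(a-13)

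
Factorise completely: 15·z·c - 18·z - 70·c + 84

Group as (15·z·c - 18·z) + (-70·c + 84) = 3·z·(5·c - 6) - 14·(5·c - 6).
Both groups share the factor (5·c - 6).

(3·z - 14)·(5·c - 6)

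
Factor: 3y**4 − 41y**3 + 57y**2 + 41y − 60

Trying the rational-root candidates, y = −1 is a root, giving the factor (y + 1) and quotient 3y**3 − 44y**2 + 101y − 60.
Then y = 5/3 is a root, so (3y − 5) is a factor; dividing leaves y**2 − 13y + 12.
The remaining quadratic factors as (y − 1)(y − 12).

(3y − 5)(y + 1)(y − 1)(y − 12)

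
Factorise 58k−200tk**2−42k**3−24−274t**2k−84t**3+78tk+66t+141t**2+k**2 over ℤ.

−(4t+2k−1)(7t+3k+4)(3t+7k−6)

Group: 4t(−21t**2−58tk+30t−21k**2−10k+24) + (2k−1)(−21t**2−58tk+30t−21k**2−10k+24); both groups contain (−21t**2−58tk+30t−21k**2−10k+24), so (4t+2k−1) is a factor with cofactor −21t**2−58tk+30t−21k**2−10k+24.
The cofactor groups again: −21t**2−58tk+30t−21k**2−10k+24 = −7t(3t+7k−6) + (−3k−4)(3t+7k−6); both groups contain (3t+7k−6), giving −(7t+3k+4)(3t+7k−6).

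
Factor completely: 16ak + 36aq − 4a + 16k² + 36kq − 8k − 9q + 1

Group: 4k(4a + 4k − 1) + (9q − 1)(4a + 4k − 1); both groups contain (4a + 4k − 1).

(4a + 4k − 1)(4k + 9q − 1)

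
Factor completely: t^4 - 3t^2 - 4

Substitute u = t^2 to get a quadratic in u, then factor.
t^2 - 4 is a difference of squares.
t^2 + 1 is irreducible over ℤ (sum of squares).

(t + 2)(t - 2)(t^2 + 1)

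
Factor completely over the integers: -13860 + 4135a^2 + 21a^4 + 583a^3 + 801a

(3a + 7)(7a - 11)(a + 12)(a + 15)

Trying the rational-root candidates, a = 11/7 is a root, so (7a - 11) is a factor; dividing leaves 3a^3 + 88a^2 + 729a + 1260.
Next, a = -7/3 is a root, giving the factor (3a + 7) and quotient a^2 + 27a + 180.
The remaining quadratic factors as (a + 15)(a + 12).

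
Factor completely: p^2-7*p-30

Two integers with product -30 and sum -7 are -10 and 3.

(p+3)*(p-10)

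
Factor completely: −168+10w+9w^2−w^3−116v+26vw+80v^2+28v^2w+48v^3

Group: 4v(12v^2+4vw+38v−w^2+3w+28) + (w−6)(12v^2+4vw+38v−w^2+3w+28); both groups contain (12v^2+4vw+38v−w^2+3w+28), so (4v+w−6) is a factor with cofactor 12v^2+4vw+38v−w^2+3w+28.
The cofactor groups again: 12v^2+4vw+38v−w^2+3w+28 = 6v(2v+w+4) + (−w+7)(2v+w+4); both groups contain (2v+w+4), giving (6v−w+7)(2v+w+4).

(2v+w+4)(4v+w−6)(6v−w+7)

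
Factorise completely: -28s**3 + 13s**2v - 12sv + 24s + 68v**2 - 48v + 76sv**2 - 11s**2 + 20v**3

Group: 4s(-7s**2 + 12sv - 8s + 4v**2 + 16v) + (5v - 3)(-7s**2 + 12sv - 8s + 4v**2 + 16v); both groups contain (-7s**2 + 12sv - 8s + 4v**2 + 16v), so (4s + 5v - 3) is a factor with cofactor -7s**2 + 12sv - 8s + 4v**2 + 16v.
The cofactor groups again: -7s**2 + 12sv - 8s + 4v**2 + 16v = -s(7s + 2v + 8) + 2v(7s + 2v + 8); both groups contain (7s + 2v + 8), giving -(s - 2v)(7s + 2v + 8).

-(4s + 5v - 3)(7s + 2v + 8)(s - 2v)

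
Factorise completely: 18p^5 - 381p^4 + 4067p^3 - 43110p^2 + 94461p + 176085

(3p - 13)(6p + 7)(p - 15)(p^2 - 3p + 129)

Testing divisors of the constant over divisors of the leading coefficient, p = -7/6 is a root, so (6p + 7) divides it; the quotient is 3p^4 - 67p^3 + 756p^2 - 8067p + 25155.
Continuing, p = 15 is a root, so (p - 15) is a factor; dividing leaves 3p^3 - 22p^2 + 426p - 1677.
Then p = 13/3 is a root, so (3p - 13) divides it; the quotient is p^2 - 3p + 129.
The quadratic p^2 - 3p + 129 has discriminant -507 < 0 and is irreducible over ℤ.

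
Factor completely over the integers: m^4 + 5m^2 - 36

Substitute u = m^2 to get a quadratic in u, then factor.
m^2 - 4 is a difference of squares.
m^2 + 9 is irreducible over ℤ (sum of squares).

(m + 2)(m - 2)(m^2 + 9)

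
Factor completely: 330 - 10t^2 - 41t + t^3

Testing divisors of the constant over divisors of the leading coefficient, t = -6 is a root, so (t + 6) divides it; the quotient is t^2 - 16t + 55.
The remaining quadratic factors as (t - 11)(t - 5).

(t + 6)(t - 11)(t - 5)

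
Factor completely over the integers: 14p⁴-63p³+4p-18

(2p-9)(7p³+2)

Group as (14p⁴+4p) + (-63p³-18) = 2p(7p³+2) - 9(7p³+2).
Both groups share the factor (7p³+2).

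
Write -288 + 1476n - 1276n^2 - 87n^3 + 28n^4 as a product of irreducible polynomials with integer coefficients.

(4n - 1)(7n - 6)(n + 6)(n - 8)

Trying the rational-root candidates, n = -6 is a root, so (n + 6) divides it; the quotient is 28n^3 - 255n^2 + 254n - 48.
Then n = 8 is a root, so (n - 8) divides it; the quotient is 28n^2 - 31n + 6.
The remaining quadratic factors as (7n - 6)(4n - 1).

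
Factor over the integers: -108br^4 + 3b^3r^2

3br^2(b + 6r)(b - 6r)

Pull out the common factor 3br^2; b^2 - 36r^2 is a difference of squares.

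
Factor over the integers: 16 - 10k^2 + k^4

(k^2 - 2)(k^2 - 8)

Substitute u = k^2 to get a quadratic in u, then factor.
k^2 - 2 is irreducible over ℤ (2 is not a perfect square).
k^2 - 8 is irreducible over ℤ (8 is not a perfect square).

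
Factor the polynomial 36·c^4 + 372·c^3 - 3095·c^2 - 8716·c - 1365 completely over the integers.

Testing divisors of the constant over divisors of the leading coefficient, c = 7 is a root, so (c - 7) is a factor; dividing leaves 36·c^3 + 624·c^2 + 1273·c + 195.
Then c = -13/6 is a root, giving the factor (6·c + 13) and quotient 6·c^2 + 91·c + 15.
The remaining quadratic factors as (c + 15)(6·c + 1).

(6·c + 1)·(6·c + 13)·(c + 15)·(c - 7)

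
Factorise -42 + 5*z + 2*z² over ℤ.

(2*z - 7)*(z + 6)

Need a pair with product 2·(-42) = -84 and sum 5: that's 12 and -7.
Split the middle term: 2*z² + 12*z - 7*z - 42 = 2*z*(z + 6) - 7*(z + 6).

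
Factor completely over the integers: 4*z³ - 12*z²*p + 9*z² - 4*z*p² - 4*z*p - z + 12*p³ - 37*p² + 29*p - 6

(z - 3*p + 1)*(z - p + 2)*(4*z + 4*p - 3)

Group: 4*z*(z² - 4*z*p + 3*z + 3*p² - 7*p + 2) + (4*p - 3)*(z² - 4*z*p + 3*z + 3*p² - 7*p + 2); both groups contain (z² - 4*z*p + 3*z + 3*p² - 7*p + 2), so (4*z + 4*p - 3) is a factor with cofactor z² - 4*z*p + 3*z + 3*p² - 7*p + 2.
The cofactor groups again: z² - 4*z*p + 3*z + 3*p² - 7*p + 2 = z*(z - p + 2) + (-3*p + 1)*(z - p + 2); both groups contain (z - p + 2), giving (z - 3*p + 1)*(z - p + 2).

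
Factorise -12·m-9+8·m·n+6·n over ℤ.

(2·n-3)·(4·m+3)

Group as (8·m·n-12·m) + (6·n-9) = 4·m·(2·n-3) + 3·(2·n-3).
Both groups share the factor (2·n-3).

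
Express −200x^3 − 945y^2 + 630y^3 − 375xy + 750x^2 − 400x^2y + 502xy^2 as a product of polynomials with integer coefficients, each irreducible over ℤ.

Group: 4x(−50x^2 + 25xy + 63y^2) + (10y − 15)(−50x^2 + 25xy + 63y^2); both groups contain (−50x^2 + 25xy + 63y^2), so (4x + 10y − 15) is a factor with cofactor −50x^2 + 25xy + 63y^2.
The cofactor groups again: −50x^2 + 25xy + 63y^2 = −5x(10x + 9y) + 7y(10x + 9y); both groups contain (10x + 9y), giving −(5x − 7y)(10x + 9y).

−(10x + 9y)(4x + 10y − 15)(5x − 7y)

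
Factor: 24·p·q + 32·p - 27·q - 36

Group as (24·p·q + 32·p) + (-27·q - 36) = 8·p·(3·q + 4) - 9·(3·q + 4).
Both groups share the factor (3·q + 4).

(3·q + 4)·(8·p - 9)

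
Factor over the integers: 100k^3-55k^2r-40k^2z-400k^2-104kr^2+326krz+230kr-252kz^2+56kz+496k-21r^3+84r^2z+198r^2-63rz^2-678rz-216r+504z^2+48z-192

Group: 5k(20k^2-23kr+28kz-56k-7r^2+7rz+52r-56z+32) + (3r-9z-6)(20k^2-23kr+28kz-56k-7r^2+7rz+52r-56z+32); both groups contain (20k^2-23kr+28kz-56k-7r^2+7rz+52r-56z+32), so (5k+3r-9z-6) is a factor with cofactor 20k^2-23kr+28kz-56k-7r^2+7rz+52r-56z+32.
The cofactor groups again: 20k^2-23kr+28kz-56k-7r^2+7rz+52r-56z+32 = 4k(5k-7r+7z-4) + (r-8)(5k-7r+7z-4); both groups contain (5k-7r+7z-4), giving (4k+r-8)(5k-7r+7z-4).

(4k+r-8)(5k+3r-9z-6)(5k-7r+7z-4)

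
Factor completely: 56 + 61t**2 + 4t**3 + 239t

Testing divisors of the constant over divisors of the leading coefficient, t = -1/4 is a root, so (4t + 1) divides it; the quotient is t**2 + 15t + 56.
The remaining quadratic factors as (t + 7)(t + 8).

(4t + 1)(t + 7)(t + 8)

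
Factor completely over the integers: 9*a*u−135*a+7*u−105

Group as (9*a*u−135*a) + (7*u−105) = 9*a*(u−15) + 7*(u−15).
Both groups share the factor (u−15).

(9*a+7)*(u−15)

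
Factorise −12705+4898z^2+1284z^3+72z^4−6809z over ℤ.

(2z+15)(6z+7)(6z−11)(z+11)

Testing divisors of the constant over divisors of the leading coefficient, z = −15/2 is a root, giving the factor (2z+15) and quotient 36z^3+372z^2−341z−847.
Next, z = −11 is a root, so (z+11) divides it; the quotient is 36z^2−24z−77.
The remaining quadratic factors as (6z+7)(6z−11).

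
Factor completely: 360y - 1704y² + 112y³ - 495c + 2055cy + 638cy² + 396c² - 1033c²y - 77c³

Group: 11c(-7c² - 99cy + 36c - 14y² + 213y - 45) - 8y(-7c² - 99cy + 36c - 14y² + 213y - 45); both groups contain (-7c² - 99cy + 36c - 14y² + 213y - 45), so (11c - 8y) is a factor with cofactor -7c² - 99cy + 36c - 14y² + 213y - 45.
The cofactor groups again: -7c² - 99cy + 36c - 14y² + 213y - 45 = -c(7c + y - 15) + (-14y + 3)(7c + y - 15); both groups contain (7c + y - 15), giving -(c + 14y - 3)(7c + y - 15).

-(11c - 8y)(7c + y - 15)(c + 14y - 3)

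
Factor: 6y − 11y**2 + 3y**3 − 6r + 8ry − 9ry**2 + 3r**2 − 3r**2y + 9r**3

Group: 3r(3r**2 − 2r − 3y**2 + 2y) + (−y + 3)(3r**2 − 2r − 3y**2 + 2y); both groups contain (3r**2 − 2r − 3y**2 + 2y), so (3r − y + 3) is a factor with cofactor 3r**2 − 2r − 3y**2 + 2y.
The cofactor groups again: 3r**2 − 2r − 3y**2 + 2y = r(3r + 3y − 2) − y(3r + 3y − 2); both groups contain (3r + 3y − 2), giving (r − y)(3r + 3y − 2).

(3r + 3y − 2)(3r − y + 3)(r − y)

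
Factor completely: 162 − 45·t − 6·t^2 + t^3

By the rational root theorem, t = −6 is a root, giving the factor (t + 6) and quotient t^2 − 12·t + 27.
The remaining quadratic factors as (t − 3)(t − 9).

(t + 6)·(t − 3)·(t − 9)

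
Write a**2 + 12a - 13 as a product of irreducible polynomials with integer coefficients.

Two integers with product -13 and sum 12 are 13 and -1.

(a + 13)(a - 1)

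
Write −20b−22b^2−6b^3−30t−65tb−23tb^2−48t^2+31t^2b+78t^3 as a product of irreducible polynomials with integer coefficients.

(2t−b−2)(3t+2b)(13t+3b+5)

Group: 3t(26t^2−7tb−16t−3b^2−11b−10) + 2b(26t^2−7tb−16t−3b^2−11b−10); both groups contain (26t^2−7tb−16t−3b^2−11b−10), so (3t+2b) is a factor with cofactor 26t^2−7tb−16t−3b^2−11b−10.
The cofactor groups again: 26t^2−7tb−16t−3b^2−11b−10 = 2t(13t+3b+5) + (−b−2)(13t+3b+5); both groups contain (13t+3b+5), giving (2t−b−2)(13t+3b+5).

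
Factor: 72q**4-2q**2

2q**2(6q+1)(6q-1)

Factor out 2q**2, leaving 36q**2-1, which is a difference of two squares.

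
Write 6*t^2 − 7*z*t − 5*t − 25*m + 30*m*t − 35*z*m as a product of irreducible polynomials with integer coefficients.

−(7*z − 6*t + 5)*(5*m + t)

Group: −7*z*(5*m + t) + (6*t − 5)*(5*m + t); both groups contain (5*m + t).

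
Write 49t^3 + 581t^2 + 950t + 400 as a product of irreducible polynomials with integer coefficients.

By the rational root theorem, t = -10 is a root, giving the factor (t + 10) and quotient 49t^2 + 91t + 40.
The remaining quadratic factors as (7t + 5)(7t + 8).

(7t + 5)(7t + 8)(t + 10)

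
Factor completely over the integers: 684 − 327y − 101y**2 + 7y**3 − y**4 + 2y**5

By the rational root theorem, y = −3 is a root, so (y + 3) is a factor; dividing leaves 2y**4 − 7y**3 + 28y**2 − 185y + 228.
Next, y = 3/2 is a root, so (2y − 3) divides it; the quotient is y**3 − 2y**2 + 11y − 76.
Next, y = 4 is a root, giving the factor (y − 4) and quotient y**2 + 2y + 19.
The quadratic y**2 + 2y + 19 has discriminant −72 < 0 and is irreducible over ℤ.

(2y − 3)(y + 3)(y − 4)(y**2 + 2y + 19)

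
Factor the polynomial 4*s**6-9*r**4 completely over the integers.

Recognize a difference of squares with the parts 2*s**3 and 3*r**2.

(2*s**3-3*r**2)*(2*s**3+3*r**2)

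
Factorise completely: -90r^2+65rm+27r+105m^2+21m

Group: -10r(9r+7m) + (15m+3)(9r+7m); both groups contain (9r+7m).

-(10r-15m-3)(9r+7m)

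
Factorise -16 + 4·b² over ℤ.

Every term has a factor of 4. Then b² - 4 = (b)² − (2)².

4·(b + 2)·(b - 2)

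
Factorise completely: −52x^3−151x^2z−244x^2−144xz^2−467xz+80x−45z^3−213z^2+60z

Group: x(−52x^2−99xz+16x−45z^2+12z) + (z+5)(−52x^2−99xz+16x−45z^2+12z); both groups contain (−52x^2−99xz+16x−45z^2+12z), so (x+z+5) is a factor with cofactor −52x^2−99xz+16x−45z^2+12z.
The cofactor groups again: −52x^2−99xz+16x−45z^2+12z = −13x(4x+3z) + (−15z+4)(4x+3z); both groups contain (4x+3z), giving −(13x+15z−4)(4x+3z).

−(13x+15z−4)(4x+3z)(x+z+5)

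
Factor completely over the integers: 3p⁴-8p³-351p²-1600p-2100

Trying the rational-root candidates, p = 14 is a root, giving the factor (p-14) and quotient 3p³+34p²+125p+150.
Then p = -5 is a root, so (p+5) is a factor; dividing leaves 3p²+19p+30.
The remaining quadratic factors as (p+3)(3p+10).

(3p+10)(p+3)(p+5)(p-14)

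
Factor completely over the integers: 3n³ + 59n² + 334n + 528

(3n + 8)(n + 11)(n + 6)

Trying the rational-root candidates, n = -6 is a root, so (n + 6) divides it; the quotient is 3n² + 41n + 88.
The remaining quadratic factors as (n + 11)(3n + 8).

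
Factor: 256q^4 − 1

(4q)⁴ − (1)⁴ = ((4q)² − (1)²)((4q)² + (1)²); the first factor splits again, the second (16q^2 + 1) is irreducible.

(4q + 1)(4q − 1)(16q^2 + 1)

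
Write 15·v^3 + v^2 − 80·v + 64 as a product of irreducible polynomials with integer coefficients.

By the rational root theorem, v = 1 is a root, giving the factor (v − 1) and quotient 15·v^2 + 16·v − 64.
The remaining quadratic factors as (5·v − 8)(3·v + 8).

(3·v + 8)·(5·v − 8)·(v − 1)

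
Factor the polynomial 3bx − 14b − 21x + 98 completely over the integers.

(3x − 14)(b − 7)

Group as (3bx − 14b) + (−21x + 98) = b(3x − 14) − 7(3x − 14).
Both groups share the factor (3x − 14).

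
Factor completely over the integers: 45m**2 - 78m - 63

3(3m - 7)(5m + 3)

Pull out the common factor 3, then factor the remaining trinomial.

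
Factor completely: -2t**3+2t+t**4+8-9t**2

Trying the rational-root candidates, t = -1 is a root, so (t+1) is a factor; dividing leaves t**3-3t**2-6t+8.
Continuing, t = 1 is a root, so (t-1) is a factor; dividing leaves t**2-2t-8.
The remaining quadratic factors as (t+2)(t-4).

(t+1)(t+2)(t-1)(t-4)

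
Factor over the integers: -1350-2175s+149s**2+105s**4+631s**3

(3s+2)(5s-9)(7s+15)(s+5)

Among the possible rational roots, s = -5 is a root, so (s+5) divides it; the quotient is 105s**3+106s**2-381s-270.
Next, s = 9/5 is a root, so (5s-9) divides it; the quotient is 21s**2+59s+30.
The remaining quadratic factors as (7s+15)(3s+2).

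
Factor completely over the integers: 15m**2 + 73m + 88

(3m + 8)(5m + 11)

Need a pair with product 15·88 = 1320 and sum 73: that's 33 and 40.
Split the middle term: 15m**2 + 33m + 40m + 88 = 3m(5m + 11) + 8(5m + 11).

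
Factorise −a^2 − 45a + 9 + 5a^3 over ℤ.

Group as (5a^3 − 45a) + (−a^2 + 9) = 5a(a^2 − 9) − (a^2 − 9).
Both groups share the factor (a^2 − 9).

(5a − 1)(a + 3)(a − 3)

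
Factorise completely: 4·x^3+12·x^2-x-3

(2·x+1)·(2·x-1)·(x+3)

Trying the rational-root candidates, x = -1/2 is a root, giving the factor (2·x+1) and quotient 2·x^2+5·x-3.
The remaining quadratic factors as (x+3)(2·x-1).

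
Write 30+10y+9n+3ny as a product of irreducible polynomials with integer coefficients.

Group as (3ny+9n) + (10y+30) = 3n(y+3) + 10(y+3).
Both groups share the factor (y+3).

(3n+10)(y+3)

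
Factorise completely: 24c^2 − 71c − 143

(3c − 13)(8c + 11)

Need a pair with product 24·(−143) = −3432 and sum −71: that's 33 and −104.
Split the middle term: 24c^2 + 33c − 104c − 143 = 3c(8c + 11) − 13(8c + 11).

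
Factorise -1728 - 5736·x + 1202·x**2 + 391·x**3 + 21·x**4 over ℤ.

By the rational root theorem, x = -12 is a root, so (x + 12) is a factor; dividing leaves 21·x**3 + 139·x**2 - 466·x - 144.
Next, x = 8/3 is a root, so (3·x - 8) divides it; the quotient is 7·x**2 + 65·x + 18.
The remaining quadratic factors as (7·x + 2)(x + 9).

(3·x - 8)·(7·x + 2)·(x + 12)·(x + 9)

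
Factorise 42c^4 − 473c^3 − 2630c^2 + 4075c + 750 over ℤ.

Trying the rational-root candidates, c = −1/6 is a root, so (6c + 1) is a factor; dividing leaves 7c^3 − 80c^2 − 425c + 750.
Continuing, c = −5 is a root, giving the factor (c + 5) and quotient 7c^2 − 115c + 150.
The remaining quadratic factors as (c − 15)(7c − 10).

(6c + 1)(7c − 10)(c + 5)(c − 15)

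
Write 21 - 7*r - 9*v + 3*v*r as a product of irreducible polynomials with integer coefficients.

Group as (3*v*r - 9*v) + (-7*r + 21) = 3*v*(r - 3) - 7*(r - 3).
Both groups share the factor (r - 3).

(3*v - 7)*(r - 3)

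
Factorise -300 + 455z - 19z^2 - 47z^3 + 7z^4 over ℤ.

(7z - 5)(z + 3)(z - 4)(z - 5)

Among the possible rational roots, z = 4 is a root, giving the factor (z - 4) and quotient 7z^3 - 19z^2 - 95z + 75.
Continuing, z = 5/7 is a root, so (7z - 5) divides it; the quotient is z^2 - 2z - 15.
The remaining quadratic factors as (z + 3)(z - 5).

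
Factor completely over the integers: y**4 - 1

Write as (y**2)² − (1)², then factor y**2 - 1 once more.

(y + 1)(y - 1)(y**2 + 1)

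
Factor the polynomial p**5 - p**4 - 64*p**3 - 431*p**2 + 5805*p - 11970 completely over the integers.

Among the possible rational roots, p = 7 is a root, giving the factor (p - 7) and quotient p**4 + 6*p**3 - 22*p**2 - 585*p + 1710.
Continuing, p = 3 is a root, giving the factor (p - 3) and quotient p**3 + 9*p**2 + 5*p - 570.
Next, p = 6 is a root, so (p - 6) divides it; the quotient is p**2 + 15*p + 95.
The quadratic p**2 + 15*p + 95 has discriminant -155 < 0 and is irreducible over ℤ.

(p - 3)*(p - 6)*(p - 7)*(p**2 + 15*p + 95)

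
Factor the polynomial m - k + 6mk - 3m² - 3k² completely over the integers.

Group: -3m(m - k) + (3k + 1)(m - k); both groups contain (m - k).

-(3m - 3k - 1)(m - k)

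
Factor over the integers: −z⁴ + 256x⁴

(4x + z)(4x − z)(16x² + z²)

Difference of squares twice: with A = 4x and B = z, A⁴ − B⁴ = (A² − B²)(A² + B²), and A² − B² factors again.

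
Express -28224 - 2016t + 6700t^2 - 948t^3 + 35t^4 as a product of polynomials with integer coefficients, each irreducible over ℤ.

(5t - 14)(7t + 12)(t - 12)(t - 14)

Among the possible rational roots, t = 12 is a root, so (t - 12) divides it; the quotient is 35t^3 - 528t^2 + 364t + 2352.
Then t = 14/5 is a root, so (5t - 14) divides it; the quotient is 7t^2 - 86t - 168.
The remaining quadratic factors as (t - 14)(7t + 12).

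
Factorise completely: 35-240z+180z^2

Pull out the common factor 5, then factor the remaining trinomial.

5(6z-1)(6z-7)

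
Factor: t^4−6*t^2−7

Substitute u = t^2 to get a quadratic in u, then factor.
t^2+1 is irreducible over ℤ (sum of squares).
t^2−7 is irreducible over ℤ (7 is not a perfect square).

(t^2+1)*(t^2−7)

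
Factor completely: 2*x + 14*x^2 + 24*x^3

2*x*(3*x + 1)*(4*x + 1)

Pull out the common factor 2*x, then factor the remaining trinomial.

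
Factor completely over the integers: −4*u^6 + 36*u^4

−4*u^4*(u + 3)*(u − 3)

Every term has a factor of 4*u^4; factoring it out leaves −u^2 + 9.
Recognize a difference of squares with the parts 3 and u.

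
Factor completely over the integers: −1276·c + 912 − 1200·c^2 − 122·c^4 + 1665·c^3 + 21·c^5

Among the possible rational roots, c = 2/3 is a root, so (3·c − 2) divides it; the quotient is 7·c^4 − 36·c^3 + 531·c^2 − 46·c − 456.
Next, c = 1 is a root, giving the factor (c − 1) and quotient 7·c^3 − 29·c^2 + 502·c + 456.
Continuing, c = −6/7 is a root, so (7·c + 6) is a factor; dividing leaves c^2 − 5·c + 76.
The quadratic c^2 − 5·c + 76 has discriminant −279 < 0 and is irreducible over ℤ.

(3·c − 2)·(7·c + 6)·(c − 1)·(c^2 − 5·c + 76)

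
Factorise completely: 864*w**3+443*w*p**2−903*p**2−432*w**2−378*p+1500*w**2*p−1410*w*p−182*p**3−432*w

(9*w−2*p−9)*(12*w+13*p+6)*(8*w+7*p)

Group: 12*w*(72*w**2+47*w*p−72*w−14*p**2−63*p) + (13*p+6)*(72*w**2+47*w*p−72*w−14*p**2−63*p); both groups contain (72*w**2+47*w*p−72*w−14*p**2−63*p), so (12*w+13*p+6) is a factor with cofactor 72*w**2+47*w*p−72*w−14*p**2−63*p.
The cofactor groups again: 72*w**2+47*w*p−72*w−14*p**2−63*p = 8*w*(9*w−2*p−9) + 7*p*(9*w−2*p−9); both groups contain (9*w−2*p−9), giving (8*w+7*p)*(9*w−2*p−9).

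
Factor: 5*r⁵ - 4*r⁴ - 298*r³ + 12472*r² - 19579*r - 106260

(5*r + 11)*(r + 15)*(r - 4)*(r² - 14*r + 161)

Testing divisors of the constant over divisors of the leading coefficient, r = -15 is a root, giving the factor (r + 15) and quotient 5*r⁴ - 79*r³ + 887*r² - 833*r - 7084.
Next, r = 4 is a root, so (r - 4) divides it; the quotient is 5*r³ - 59*r² + 651*r + 1771.
Then r = -11/5 is a root, so (5*r + 11) is a factor; dividing leaves r² - 14*r + 161.
The quadratic r² - 14*r + 161 has discriminant -448 < 0 and is irreducible over ℤ.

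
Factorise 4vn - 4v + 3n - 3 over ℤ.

Group as (4vn - 4v) + (3n - 3) = 4v(n - 1) + 3(n - 1).
Both groups share the factor (n - 1).

(4v + 3)(n - 1)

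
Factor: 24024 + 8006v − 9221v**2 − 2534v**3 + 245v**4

Among the possible rational roots, v = 13 is a root, so (v − 13) is a factor; dividing leaves 245v**3 + 651v**2 − 758v − 1848.
Then v = −11/7 is a root, so (7v + 11) is a factor; dividing leaves 35v**2 + 38v − 168.
The remaining quadratic factors as (5v + 14)(7v − 12).

(5v + 14)(7v + 11)(7v − 12)(v − 13)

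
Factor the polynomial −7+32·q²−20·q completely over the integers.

(4·q+1)·(8·q−7)

Need a pair with product 32·(−7) = −224 and sum −20: that's −28 and 8.
Split the middle term: 32·q²−28·q + 8·q−7 = 4·q·(8·q−7) + (8·q−7).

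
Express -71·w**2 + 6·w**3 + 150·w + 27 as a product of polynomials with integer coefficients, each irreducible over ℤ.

(6·w + 1)·(w - 3)·(w - 9)

Trying the rational-root candidates, w = 9 is a root, so (w - 9) divides it; the quotient is 6·w**2 - 17·w - 3.
The remaining quadratic factors as (w - 3)(6·w + 1).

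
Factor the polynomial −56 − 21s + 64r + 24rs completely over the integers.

Group as (24rs + 64r) + (−21s − 56) = 8r(3s + 8) − 7(3s + 8).
Both groups share the factor (3s + 8).

(3s + 8)(8r − 7)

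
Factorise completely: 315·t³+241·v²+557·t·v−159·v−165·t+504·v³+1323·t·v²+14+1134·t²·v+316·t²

(5·t+8·v+7)·(7·t+7·v−2)·(9·t+9·v−1)

Group: 9·t·(35·t²+91·t·v+39·t+56·v²+33·v−14) + (9·v−1)·(35·t²+91·t·v+39·t+56·v²+33·v−14); both groups contain (35·t²+91·t·v+39·t+56·v²+33·v−14), so (9·t+9·v−1) is a factor with cofactor 35·t²+91·t·v+39·t+56·v²+33·v−14.
The cofactor groups again: 35·t²+91·t·v+39·t+56·v²+33·v−14 = 7·t·(5·t+8·v+7) + (7·v−2)·(5·t+8·v+7); both groups contain (5·t+8·v+7), giving (7·t+7·v−2)·(5·t+8·v+7).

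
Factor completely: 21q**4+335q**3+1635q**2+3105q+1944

Testing divisors of the constant over divisors of the leading coefficient, q = -3 is a root, so (q+3) is a factor; dividing leaves 21q**3+272q**2+819q+648.
Next, q = -8/3 is a root, giving the factor (3q+8) and quotient 7q**2+72q+81.
The remaining quadratic factors as (7q+9)(q+9).

(3q+8)(7q+9)(q+3)(q+9)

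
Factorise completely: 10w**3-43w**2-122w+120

Testing divisors of the constant over divisors of the leading coefficient, w = -5/2 is a root, giving the factor (2w+5) and quotient 5w**2-34w+24.
The remaining quadratic factors as (w-6)(5w-4).

(2w+5)(5w-4)(w-6)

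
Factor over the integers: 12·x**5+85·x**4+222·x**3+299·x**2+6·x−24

(3·x+1)·(4·x−1)·(x+4)·(x**2+3·x+6)

Testing divisors of the constant over divisors of the leading coefficient, x = −4 is a root, giving the factor (x+4) and quotient 12·x**4+37·x**3+74·x**2+3·x−6.
Next, x = 1/4 is a root, so (4·x−1) divides it; the quotient is 3·x**3+10·x**2+21·x+6.
Then x = −1/3 is a root, giving the factor (3·x+1) and quotient x**2+3·x+6.
The quadratic x**2+3·x+6 has discriminant −15 < 0 and is irreducible over ℤ.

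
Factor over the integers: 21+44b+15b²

(3b+7)(5b+3)

Need a pair with product 15·21 = 315 and sum 44: that's 9 and 35.
Split the middle term: 15b²+9b + 35b+21 = 3b(5b+3) + 7(5b+3).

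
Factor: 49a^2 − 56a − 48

Need a pair with product 49·(−48) = −2352 and sum −56: that's 28 and −84.
Split the middle term: 49a^2 + 28a − 84a − 48 = 7a(7a + 4) − 12(7a + 4).

(7a + 4)(7a − 12)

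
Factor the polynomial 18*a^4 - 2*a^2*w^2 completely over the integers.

Pull out the common factor 2*a^2; 9*a^2 - w^2 is a difference of squares.

2*a^2*(3*a + w)*(3*a - w)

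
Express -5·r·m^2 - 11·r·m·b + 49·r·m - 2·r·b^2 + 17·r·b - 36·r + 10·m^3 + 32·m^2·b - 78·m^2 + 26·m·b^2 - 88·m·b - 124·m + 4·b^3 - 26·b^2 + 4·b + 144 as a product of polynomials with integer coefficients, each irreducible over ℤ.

-(r - 2·m - 2·b - 4)·(m + 2·b - 9)·(5·m + b - 4)

Group: 5·m·(-r·m - 2·r·b + 9·r + 2·m^2 + 6·m·b - 14·m + 4·b^2 - 10·b - 36) + (b - 4)·(-r·m - 2·r·b + 9·r + 2·m^2 + 6·m·b - 14·m + 4·b^2 - 10·b - 36); both groups contain (-r·m - 2·r·b + 9·r + 2·m^2 + 6·m·b - 14·m + 4·b^2 - 10·b - 36), so (5·m + b - 4) is a factor with cofactor -r·m - 2·r·b + 9·r + 2·m^2 + 6·m·b - 14·m + 4·b^2 - 10·b - 36.
The cofactor groups again: -r·m - 2·r·b + 9·r + 2·m^2 + 6·m·b - 14·m + 4·b^2 - 10·b - 36 = -r·(m + 2·b - 9) + (2·m + 2·b + 4)·(m + 2·b - 9); both groups contain (m + 2·b - 9), giving -(r - 2·m - 2·b - 4)·(m + 2·b - 9).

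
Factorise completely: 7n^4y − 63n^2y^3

Every term has a factor of 7n^2y. Then n^2 − 9y^2 = (n)² − (3y)².

7n^2y(n + 3y)(n − 3y)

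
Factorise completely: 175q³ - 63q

Pull out the common factor 7q; 25q² - 9 is a difference of squares.

7q(5q + 3)(5q - 3)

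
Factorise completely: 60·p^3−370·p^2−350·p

10·p·(6·p+5)·(p−7)

Pull out the common factor 10·p, then factor the remaining trinomial.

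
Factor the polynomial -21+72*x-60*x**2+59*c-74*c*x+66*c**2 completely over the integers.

Group: 11*c*(6*c-10*x+7) + (6*x-3)*(6*c-10*x+7); both groups contain (6*c-10*x+7).

(11*c+6*x-3)*(6*c-10*x+7)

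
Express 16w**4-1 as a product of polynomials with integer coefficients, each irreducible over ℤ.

(2w)⁴ − (1)⁴ = ((2w)² − (1)²)((2w)² + (1)²); the first factor splits again, the second (4w**2+1) is irreducible.

(2w+1)(2w-1)(4w**2+1)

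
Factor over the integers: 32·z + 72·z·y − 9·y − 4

(8·z − 1)·(9·y + 4)

Group as (72·z·y + 32·z) + (−9·y − 4) = 8·z·(9·y + 4) − (9·y + 4).
Both groups share the factor (9·y + 4).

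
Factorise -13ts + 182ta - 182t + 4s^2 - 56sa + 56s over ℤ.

Group: -13t(s - 14a + 14) + 4s(s - 14a + 14); both groups contain (s - 14a + 14).

-(s - 14a + 14)(13t - 4s)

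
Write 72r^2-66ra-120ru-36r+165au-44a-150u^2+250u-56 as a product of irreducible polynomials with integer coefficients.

(12r-11a+10u-14)(6r-15u+4)

Group: 6r(12r-11a+10u-14) + (-15u+4)(12r-11a+10u-14); both groups contain (12r-11a+10u-14).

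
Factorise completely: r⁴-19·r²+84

(r²-12)·(r²-7)

Substitute u = r² to get a quadratic in u, then factor.
r²-7 is irreducible over ℤ (7 is not a perfect square).
r²-12 is irreducible over ℤ (12 is not a perfect square).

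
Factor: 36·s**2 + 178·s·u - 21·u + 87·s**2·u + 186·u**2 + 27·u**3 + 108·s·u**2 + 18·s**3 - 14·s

(2·s + 3·u)·(3·s + 9·u - 1)·(3·s + u + 7)

Group: 3·s·(6·s**2 + 27·s·u - 2·s + 27·u**2 - 3·u) + (u + 7)·(6·s**2 + 27·s·u - 2·s + 27·u**2 - 3·u); both groups contain (6·s**2 + 27·s·u - 2·s + 27·u**2 - 3·u), so (3·s + u + 7) is a factor with cofactor 6·s**2 + 27·s·u - 2·s + 27·u**2 - 3·u.
The cofactor groups again: 6·s**2 + 27·s·u - 2·s + 27·u**2 - 3·u = 2·s·(3·s + 9·u - 1) + 3·u·(3·s + 9·u - 1); both groups contain (3·s + 9·u - 1), giving (2·s + 3·u)·(3·s + 9·u - 1).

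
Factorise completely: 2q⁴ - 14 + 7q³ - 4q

(2q + 7)(q³ - 2)

Group as (2q⁴ - 4q) + (7q³ - 14) = 2q(q³ - 2) + 7(q³ - 2).
Both groups share the factor (q³ - 2).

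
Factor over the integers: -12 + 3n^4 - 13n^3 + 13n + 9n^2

By the rational root theorem, n = 1 is a root, so (n - 1) is a factor; dividing leaves 3n^3 - 10n^2 - n + 12.
Next, n = -1 is a root, so (n + 1) divides it; the quotient is 3n^2 - 13n + 12.
The remaining quadratic factors as (n - 3)(3n - 4).

(3n - 4)(n + 1)(n - 1)(n - 3)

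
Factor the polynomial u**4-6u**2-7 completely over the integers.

(u**2+1)(u**2-7)

Substitute w = u**2 to get a quadratic in w, then factor.
u**2+1 is irreducible over ℤ (sum of squares).
u**2-7 is irreducible over ℤ (7 is not a perfect square).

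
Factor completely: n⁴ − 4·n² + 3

(n + 1)·(n − 1)·(n² − 3)

Substitute u = n² to get a quadratic in u, then factor.
n² − 1 is a difference of squares.
n² − 3 is irreducible over ℤ (3 is not a perfect square).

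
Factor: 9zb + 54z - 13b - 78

Group as (9zb + 54z) + (-13b - 78) = 9z(b + 6) - 13(b + 6).
Both groups share the factor (b + 6).

(9z - 13)(b + 6)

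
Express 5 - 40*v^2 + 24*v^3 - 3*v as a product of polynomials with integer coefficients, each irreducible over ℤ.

Group as (24*v^3 - 3*v) + (-40*v^2 + 5) = 3*v*(8*v^2 - 1) - 5*(8*v^2 - 1).
Both groups share the factor (8*v^2 - 1).

(3*v - 5)*(8*v^2 - 1)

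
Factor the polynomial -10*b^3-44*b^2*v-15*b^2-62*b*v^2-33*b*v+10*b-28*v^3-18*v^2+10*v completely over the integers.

Group: 10*b*(-b^2-3*b*v-2*b-2*v^2-2*v) + (14*v-5)*(-b^2-3*b*v-2*b-2*v^2-2*v); both groups contain (-b^2-3*b*v-2*b-2*v^2-2*v), so (10*b+14*v-5) is a factor with cofactor -b^2-3*b*v-2*b-2*v^2-2*v.
The cofactor groups again: -b^2-3*b*v-2*b-2*v^2-2*v = -b*(b+v) + (-2*v-2)*(b+v); both groups contain (b+v), giving -(b+2*v+2)*(b+v).

-(10*b+14*v-5)*(b+2*v+2)*(b+v)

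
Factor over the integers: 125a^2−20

Pull out the common factor 5; 25a^2−4 is a difference of squares.

5(5a+2)(5a−2)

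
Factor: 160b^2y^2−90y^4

Pull out the common factor 10y^2; 16b^2−9y^2 is a difference of squares.

10y^2(4b+3y)(4b−3y)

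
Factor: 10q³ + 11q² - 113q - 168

(2q - 7)(5q + 8)(q + 3)

Among the possible rational roots, q = -8/5 is a root, so (5q + 8) divides it; the quotient is 2q² - q - 21.
The remaining quadratic factors as (2q - 7)(q + 3).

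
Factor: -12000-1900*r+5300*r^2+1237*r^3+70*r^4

(2*r+15)*(5*r+8)*(7*r-10)*(r+10)

Trying the rational-root candidates, r = -15/2 is a root, so (2*r+15) is a factor; dividing leaves 35*r^3+356*r^2-20*r-800.
Then r = -10 is a root, so (r+10) is a factor; dividing leaves 35*r^2+6*r-80.
The remaining quadratic factors as (5*r+8)(7*r-10).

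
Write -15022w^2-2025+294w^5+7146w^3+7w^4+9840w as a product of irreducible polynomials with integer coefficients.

Trying the rational-root candidates, w = 5/7 is a root, so (7w-5) divides it; the quotient is 42w^4+31w^3+1043w^2-1401w+405.
Next, w = 3/7 is a root, so (7w-3) is a factor; dividing leaves 6w^3+7w^2+152w-135.
Next, w = 5/6 is a root, so (6w-5) is a factor; dividing leaves w^2+2w+27.
The quadratic w^2+2w+27 has discriminant -104 < 0 and is irreducible over ℤ.

(6w-5)(7w-3)(7w-5)(w^2+2w+27)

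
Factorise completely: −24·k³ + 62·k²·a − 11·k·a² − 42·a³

Group: 2·k·(−12·k² + 13·k·a + 14·a²) − 3·a·(−12·k² + 13·k·a + 14·a²); both groups contain (−12·k² + 13·k·a + 14·a²), so (2·k − 3·a) is a factor with cofactor −12·k² + 13·k·a + 14·a².
The cofactor groups again: −12·k² + 13·k·a + 14·a² = −3·k·(4·k − 7·a) − 2·a·(4·k − 7·a); both groups contain (4·k − 7·a), giving −(3·k + 2·a)·(4·k − 7·a).

−(2·k − 3·a)·(4·k − 7·a)·(3·k + 2·a)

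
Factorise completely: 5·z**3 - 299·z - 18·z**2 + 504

(5·z - 8)·(z + 7)·(z - 9)

Trying the rational-root candidates, z = -7 is a root, so (z + 7) divides it; the quotient is 5·z**2 - 53·z + 72.
The remaining quadratic factors as (z - 9)(5·z - 8).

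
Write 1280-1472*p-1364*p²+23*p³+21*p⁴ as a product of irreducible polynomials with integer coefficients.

Testing divisors of the constant over divisors of the leading coefficient, p = 8 is a root, so (p-8) is a factor; dividing leaves 21*p³+191*p²+164*p-160.
Next, p = -8 is a root, giving the factor (p+8) and quotient 21*p²+23*p-20.
The remaining quadratic factors as (3*p+5)(7*p-4).

(3*p+5)*(7*p-4)*(p+8)*(p-8)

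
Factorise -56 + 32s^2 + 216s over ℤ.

Pull out the common factor 8, then factor the remaining trinomial.

8(4s - 1)(s + 7)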